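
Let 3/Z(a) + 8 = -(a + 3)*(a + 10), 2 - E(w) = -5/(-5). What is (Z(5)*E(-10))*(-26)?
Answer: 39/64 ≈ 0.60938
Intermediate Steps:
E(w) = 1 (E(w) = 2 - (-5)/(-5) = 2 - (-5)*(-1)/5 = 2 - 1*1 = 2 - 1 = 1)
Z(a) = 3/(-8 - (3 + a)*(10 + a)) (Z(a) = 3/(-8 - (a + 3)*(a + 10)) = 3/(-8 - (3 + a)*(10 + a)))
(Z(5)*E(-10))*(-26) = (-3/(38 + 5² + 13*5)*1)*(-26) = (-3/(38 + 25 + 65)*1)*(-26) = (-3/128*1)*(-26) = (-3*1/128*1)*(-26) = -3/128*1*(-26) = -3/128*(-26) = 39/64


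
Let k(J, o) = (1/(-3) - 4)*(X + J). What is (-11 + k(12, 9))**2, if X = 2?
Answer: 46225/9 ≈ 5136.1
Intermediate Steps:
k(J, o) = -26/3 - 13*J/3 (k(J, o) = (1/(-3) - 4)*(2 + J) = (-1/3 - 4)*(2 + J) = -13*(2 + J)/3 = -26/3 - 13*J/3)
(-11 + k(12, 9))**2 = (-11 + (-26/3 - 13/3*12))**2 = (-11 + (-26/3 - 52))**2 = (-11 - 182/3)**2 = (-215/3)**2 = 46225/9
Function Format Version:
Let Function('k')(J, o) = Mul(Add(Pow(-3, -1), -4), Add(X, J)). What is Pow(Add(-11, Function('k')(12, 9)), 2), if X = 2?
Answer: Rational(46225, 9) ≈ 5136.1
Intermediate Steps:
Function('k')(J, o) = Add(Rational(-26, 3), Mul(Rational(-13, 3), J)) (Function('k')(J, o) = Mul(Add(Pow(-3, -1), -4), Add(2, J)) = Mul(Add(Rational(-1, 3), -4), Add(2, J)) = Mul(Rational(-13, 3), Add(2, J)) = Add(Rational(-26, 3), Mul(Rational(-13, 3), J)))
Pow(Add(-11, Function('k')(12, 9)), 2) = Pow(Add(-11, Add(Rational(-26, 3), Mul(Rational(-13, 3), 12))), 2) = Pow(Add(-11, Add(Rational(-26, 3), -52)), 2) = Pow(Add(-11, Rational(-182, 3)), 2) = Pow(Rational(-215, 3), 2) = Rational(46225, 9)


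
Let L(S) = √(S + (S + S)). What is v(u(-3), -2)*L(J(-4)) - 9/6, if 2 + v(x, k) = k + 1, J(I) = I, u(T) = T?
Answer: -3/2 - 6*I*√3 ≈ -1.5 - 10.392*I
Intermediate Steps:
v(x, k) = -1 + k (v(x, k) = -2 + (k + 1) = -2 + (1 + k) = -1 + k)
L(S) = √3*√S (L(S) = √(S + 2*S) = √(3*S) = √3*√S)
v(u(-3), -2)*L(J(-4)) - 9/6 = (-1 - 2)*(√3*√(-4)) - 9/6 = -3*√3*2*I - 9*⅙ = -6*I*√3 - 3/2 = -3/2 - 6*I*√3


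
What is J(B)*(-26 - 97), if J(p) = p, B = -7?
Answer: 861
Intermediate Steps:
J(B)*(-26 - 97) = -7*(-26 - 97) = -7*(-123) = 861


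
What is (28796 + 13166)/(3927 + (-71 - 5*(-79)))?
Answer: 41962/4251 ≈ 9.8711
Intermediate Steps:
(28796 + 13166)/(3927 + (-71 - 5*(-79))) = 41962/(3927 + (-71 + 395)) = 41962/(3927 + 324) = 41962/4251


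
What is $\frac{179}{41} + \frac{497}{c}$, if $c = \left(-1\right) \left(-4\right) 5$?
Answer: $\frac{23957}{820} \approx 29.216$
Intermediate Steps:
$c = 20$ ($c = 4 \cdot 5 = 20$)
$\frac{179}{41} + \frac{497}{c} = \frac{179}{41} + \frac{497}{20} = \frac{23957}{820}$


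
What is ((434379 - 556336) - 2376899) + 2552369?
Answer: 53513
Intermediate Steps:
((434379 - 556336) - 2376899) + 2552369 = (-121957 - 2376899) + 2552369 = -2498856 + 2552369 = 53513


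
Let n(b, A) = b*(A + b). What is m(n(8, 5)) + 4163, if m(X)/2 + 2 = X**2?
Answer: 25791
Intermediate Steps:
m(X) = -4 + 2*X**2
m(n(8, 5)) + 4163 = (-4 + 2*(8*(5 + 8))**2) + 4163 = (-4 + 2*(8*13)**2) + 4163 = (-4 + 2*104**2) + 4163 = (-4 + 2*10816) + 4163 = (-4 + 21632) + 4163 = 21628 + 4163 = 25791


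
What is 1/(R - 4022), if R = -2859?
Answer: -1/6881 ≈ -0.00014533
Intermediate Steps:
1/(R - 4022) = 1/(-2859 - 4022) = 1/(-6881) = -1/6881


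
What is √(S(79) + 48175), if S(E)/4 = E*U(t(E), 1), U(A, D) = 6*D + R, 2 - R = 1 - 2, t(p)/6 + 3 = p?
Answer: √51019 ≈ 225.87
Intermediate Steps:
t(p) = -18 + 6*p
R = 3 (R = 2 - (1 - 2) = 2 - 1*(-1) = 2 + 1 = 3)
U(A, D) = 3 + 6*D (U(A, D) = 6*D + 3 = 3 + 6*D)
S(E) = 36*E (S(E) = 4*(E*(3 + 6*1)) = 4*(E*(3 + 6)) = 4*(E*9) = 4*(9*E) = 36*E)
√(S(79) + 48175) = √(36*79 + 48175) = √(2844 + 48175) = √51019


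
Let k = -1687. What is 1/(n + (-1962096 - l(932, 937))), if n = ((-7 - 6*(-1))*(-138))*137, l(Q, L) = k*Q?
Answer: -1/370906 ≈ -2.6961e-6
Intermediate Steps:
l(Q, L) = -1687*Q
n = 18906 (n = ((-7 + 6)*(-138))*137 = -1*(-138)*137 = 138*137 = 18906)
1/(n + (-1962096 - l(932, 937))) = 1/(18906 + (-1962096 - (-1687)*932)) = 1/(18906 + (-1962096 - 1*(-1572284))) = 1/(18906 + (-1962096 + 1572284)) = 1/(18906 - 389812) = 1/(-370906) = -1/370906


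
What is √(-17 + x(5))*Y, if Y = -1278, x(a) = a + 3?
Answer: -3834*I ≈ -3834.0*I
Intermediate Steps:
x(a) = 3 + a
√(-17 + x(5))*Y = √(-17 + (3 + 5))*(-1278) = √(-17 + 8)*(-1278) = √(-9)*(-1278) = (3*I)*(-1278) = -3834*I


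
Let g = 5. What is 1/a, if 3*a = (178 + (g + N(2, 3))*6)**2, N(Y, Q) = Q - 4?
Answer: 3/40804 ≈ 7.3522e-5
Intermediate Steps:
N(Y, Q) = -4 + Q
a = 40804/3 (a = (178 + (5 + (-4 + 3))*6)**2/3 = (178 + (5 - 1)*6)**2/3 = (178 + 4*6)**2/3 = (178 + 24)**2/3 = (1/3)*202**2 = (1/3)*40804 = 40804/3 ≈ 13601.)
1/a = 1/(40804/3) = 3/40804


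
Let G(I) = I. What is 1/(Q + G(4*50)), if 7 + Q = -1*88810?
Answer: -1/88617 ≈ -1.1285e-5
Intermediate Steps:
Q = -88817 (Q = -7 - 1*88810 = -7 - 88810 = -88817)
1/(Q + G(4*50)) = 1/(-88817 + 4*50) = 1/(-88817 + 200) = 1/(-88617) = -1/88617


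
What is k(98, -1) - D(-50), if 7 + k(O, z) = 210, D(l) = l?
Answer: 253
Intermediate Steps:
k(O, z) = 203 (k(O, z) = -7 + 210 = 203)
k(98, -1) - D(-50) = 203 - 1*(-50) = 203 + 50 = 253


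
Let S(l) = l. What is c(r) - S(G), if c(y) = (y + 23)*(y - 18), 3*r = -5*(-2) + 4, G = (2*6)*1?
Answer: -3428/9 ≈ -380.89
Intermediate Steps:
G = 12 (G = 12*1 = 12)
r = 14/3 (r = (-5*(-2) + 4)/3 = (10 + 4)/3 = (⅓)*14 = 14/3 ≈ 4.6667)
c(y) = (-18 + y)*(23 + y) (c(y) = (23 + y)*(-18 + y) = (-18 + y)*(23 + y))
c(r) - S(G) = (-414 + (14/3)² + 5*(14/3)) - 1*12 = (-414 + 196/9 + 70/3) - 12 = -3320/9 - 12 = -3428/9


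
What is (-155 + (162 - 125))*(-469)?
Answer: 55342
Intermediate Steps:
(-155 + (162 - 125))*(-469) = (-155 + 37)*(-469) = -118*(-469) = 55342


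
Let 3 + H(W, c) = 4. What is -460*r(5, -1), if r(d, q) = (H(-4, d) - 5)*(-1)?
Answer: -1840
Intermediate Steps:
H(W, c) = 1 (H(W, c) = -3 + 4 = 1)
r(d, q) = 4 (r(d, q) = (1 - 5)*(-1) = -4*(-1) = 4)
-460*r(5, -1) = -460*4 = -1840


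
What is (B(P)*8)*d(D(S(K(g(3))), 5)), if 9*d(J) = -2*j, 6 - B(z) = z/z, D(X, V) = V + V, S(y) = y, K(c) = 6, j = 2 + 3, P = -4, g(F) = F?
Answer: -400/9 ≈ -44.444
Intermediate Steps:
j = 5
D(X, V) = 2*V
B(z) = 5 (B(z) = 6 - z/z = 6 - 1*1 = 6 - 1 = 5)
d(J) = -10/9 (d(J) = (-2*5)/9 = (1/9)*(-10) = -10/9)
(B(P)*8)*d(D(S(K(g(3))), 5)) = (5*8)*(-10/9) = 40*(-10/9) = -400/9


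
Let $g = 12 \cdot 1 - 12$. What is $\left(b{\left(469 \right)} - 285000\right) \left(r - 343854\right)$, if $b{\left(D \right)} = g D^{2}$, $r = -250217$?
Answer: $169310235000$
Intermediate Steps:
$g = 0$ ($g = 12 - 12 = 0$)
$b{\left(D \right)} = 0$ ($b{\left(D \right)} = 0 D^{2} = 0$)
$\left(b{\left(469 \right)} - 285000\right) \left(r - 343854\right) = \left(0 - 285000\right) \left(-250217 - 343854\right) = \left(-285000\right) \left(-594071\right) = 169310235000$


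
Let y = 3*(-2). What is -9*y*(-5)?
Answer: -270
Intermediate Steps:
y = -6
-9*y*(-5) = -9*(-6)*(-5) = 54*(-5) = -270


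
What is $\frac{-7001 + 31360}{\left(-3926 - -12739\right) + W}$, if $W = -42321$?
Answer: $- \frac{24359}{33508} \approx -0.72696$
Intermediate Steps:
$\frac{-7001 + 31360}{\left(-3926 - -12739\right) + W} = \frac{-7001 + 31360}{\left(-3926 - -12739\right) - 42321} = \frac{24359}{\left(-3926 + 12739\right) - 42321} = \frac{24359}{8813 - 42321} = \frac{24359}{-33508} = 24359 \left(- \frac{1}{33508}\right) = - \frac{24359}{33508}$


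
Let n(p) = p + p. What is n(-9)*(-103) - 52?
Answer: 1802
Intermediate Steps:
n(p) = 2*p
n(-9)*(-103) - 52 = (2*(-9))*(-103) - 52 = -18*(-103) - 52 = 1854 - 52 = 1802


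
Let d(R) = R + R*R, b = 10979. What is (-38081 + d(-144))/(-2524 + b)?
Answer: -17489/8455 ≈ -2.0685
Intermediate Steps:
d(R) = R + R²
(-38081 + d(-144))/(-2524 + b) = (-38081 - 144*(1 - 144))/(-2524 + 10979) = (-38081 - 144*(-143))/8455 = (-38081 + 20592)*(1/8455) = -17489*1/8455 = -17489/8455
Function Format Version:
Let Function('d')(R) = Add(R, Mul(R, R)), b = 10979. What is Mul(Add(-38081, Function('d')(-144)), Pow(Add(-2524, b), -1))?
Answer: Rational(-17489, 8455) ≈ -2.0685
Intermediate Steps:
Function('d')(R) = Add(R, Pow(R, 2))
Mul(Add(-38081, Function('d')(-144)), Pow(Add(-2524, b), -1)) = Mul(Add(-38081, Mul(-144, Add(1, -144))), Pow(Add(-2524, 10979), -1)) = Mul(Add(-38081, Mul(-144, -143)), Pow(8455, -1)) = Mul(Add(-38081, 20592), Rational(1, 8455)) = Mul(-17489, Rational(1, 8455)) = Rational(-17489, 8455)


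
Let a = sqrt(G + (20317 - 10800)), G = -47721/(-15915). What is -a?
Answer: -2*sqrt(66980388890)/5305 ≈ -97.570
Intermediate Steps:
G = 15907/5305 (G = -47721*(-1/15915) = 15907/5305 ≈ 2.9985)
a = 2*sqrt(66980388890)/5305 (a = sqrt(15907/5305 + (20317 - 10800)) = sqrt(15907/5305 + 9517) = sqrt(50503592/5305) = 2*sqrt(66980388890)/5305 ≈ 97.570)
-a = -2*sqrt(66980388890)/5305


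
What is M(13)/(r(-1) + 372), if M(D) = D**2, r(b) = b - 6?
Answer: 169/365 ≈ 0.46301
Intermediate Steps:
r(b) = -6 + b
M(13)/(r(-1) + 372) = 13**2/((-6 - 1) + 372) = 169/(-7 + 372) = 169/365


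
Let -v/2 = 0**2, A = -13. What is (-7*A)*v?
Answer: 0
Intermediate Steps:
v = 0 (v = -2*0**2 = -2*0 = 0)
(-7*A)*v = -7*(-13)*0 = 91*0 = 0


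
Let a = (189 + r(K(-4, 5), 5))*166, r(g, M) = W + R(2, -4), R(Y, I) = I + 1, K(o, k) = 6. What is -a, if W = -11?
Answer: -29050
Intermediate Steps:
R(Y, I) = 1 + I
r(g, M) = -14 (r(g, M) = -11 + (1 - 4) = -11 - 3 = -14)
a = 29050 (a = (189 - 14)*166 = 175*166 = 29050)
-a = -1*29050 = -29050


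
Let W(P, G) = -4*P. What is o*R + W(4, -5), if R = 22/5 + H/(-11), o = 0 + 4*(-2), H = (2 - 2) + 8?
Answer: -2496/55 ≈ -45.382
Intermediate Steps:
H = 8 (H = 0 + 8 = 8)
o = -8 (o = 0 - 8 = -8)
R = 202/55 (R = 22/5 + 8/(-11) = 22*(⅕) + 8*(-1/11) = 22/5 - 8/11 = 202/55 ≈ 3.6727)
o*R + W(4, -5) = -8*202/55 - 4*4 = -1616/55 - 16 = -2496/55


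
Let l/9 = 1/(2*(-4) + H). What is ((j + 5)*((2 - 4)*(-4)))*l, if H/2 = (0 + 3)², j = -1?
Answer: 144/5 ≈ 28.800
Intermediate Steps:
H = 18 (H = 2*(0 + 3)² = 2*3² = 2*9 = 18)
l = 9/10 (l = 9/(2*(-4) + 18) = 9/(-8 + 18) = 9/10 ≈ 0.90000)
((j + 5)*((2 - 4)*(-4)))*l = ((-1 + 5)*((2 - 4)*(-4)))*(9/10) = (4*(-2*(-4)))*(9/10) = (4*8)*(9/10) = 32*(9/10) = 144/5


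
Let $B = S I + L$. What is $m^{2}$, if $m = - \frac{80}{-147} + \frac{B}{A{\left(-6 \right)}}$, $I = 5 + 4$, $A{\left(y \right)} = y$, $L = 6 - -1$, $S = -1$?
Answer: $\frac{1849}{2401} \approx 0.7701$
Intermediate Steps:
$L = 7$ ($L = 6 + 1 = 7$)
$I = 9$
$B = -2$ ($B = \left(-1\right) 9 + 7 = -9 + 7 = -2$)
$m = \frac{43}{49}$ ($m = - \frac{80}{-147} - \frac{2}{-6} = \left(-80\right) \left(- \frac{1}{147}\right) - - \frac{1}{3} = \frac{80}{147} + \frac{1}{3} = \frac{43}{49} \approx 0.87755$)
$m^{2} = \left(\frac{43}{49}\right)^{2} = \frac{1849}{2401}$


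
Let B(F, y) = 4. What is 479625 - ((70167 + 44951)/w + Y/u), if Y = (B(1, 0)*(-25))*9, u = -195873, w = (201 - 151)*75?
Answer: 58712233618456/122420625 ≈ 4.7959e+5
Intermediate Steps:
w = 3750 (w = 50*75 = 3750)
Y = -900 (Y = (4*(-25))*9 = -100*9 = -900)
479625 - ((70167 + 44951)/w + Y/u) = 479625 - ((70167 + 44951)/3750 - 900/(-195873)) = 479625 - (115118*(1/3750) - 900*(-1/195873)) = 479625 - (57559/1875 + 300/65291) = 479625 - 1*3758647169/122420625 = 479625 - 3758647169/122420625 = 58712233618456/122420625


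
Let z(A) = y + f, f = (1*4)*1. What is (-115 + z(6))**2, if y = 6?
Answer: 11025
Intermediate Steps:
f = 4 (f = 4*1 = 4)
z(A) = 10 (z(A) = 6 + 4 = 10)
(-115 + z(6))**2 = (-115 + 10)**2 = (-105)**2 = 11025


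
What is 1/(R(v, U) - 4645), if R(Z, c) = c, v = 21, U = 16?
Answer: -1/4629 ≈ -0.00021603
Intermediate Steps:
1/(R(v, U) - 4645) = 1/(16 - 4645) = 1/(-4629) = -1/4629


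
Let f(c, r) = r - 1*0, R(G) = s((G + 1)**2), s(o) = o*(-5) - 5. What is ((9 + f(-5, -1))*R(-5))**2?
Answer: 462400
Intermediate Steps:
s(o) = -5 - 5*o (s(o) = -5*o - 5 = -5 - 5*o)
R(G) = -5 - 5*(1 + G)**2 (R(G) = -5 - 5*(G + 1)**2 = -5 - 5*(1 + G)**2)
f(c, r) = r (f(c, r) = r + 0 = r)
((9 + f(-5, -1))*R(-5))**2 = ((9 - 1)*(-5 - 5*(1 - 5)**2))**2 = (8*(-5 - 5*(-4)**2))**2 = (8*(-5 - 5*16))**2 = (8*(-5 - 80))**2 = (8*(-85))**2 = (-680)**2 = 462400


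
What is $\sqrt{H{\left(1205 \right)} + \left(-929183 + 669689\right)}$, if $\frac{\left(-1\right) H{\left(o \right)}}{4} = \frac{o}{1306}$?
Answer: $\frac{2 i \sqrt{27663037694}}{653} \approx 509.41 i$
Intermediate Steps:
$H{\left(o \right)} = - \frac{2 o}{653}$ ($H{\left(o \right)} = - 4 \frac{o}{1306} = - \frac{2 o}{653}$)
$\sqrt{H{\left(1205 \right)} + \left(-929183 + 669689\right)} = \sqrt{\left(- \frac{2}{653}\right) 1205 + \left(-929183 + 669689\right)} = \sqrt{- \frac{2410}{653} - 259494} = \sqrt{- \frac{169451992}{653}} = \frac{2 i \sqrt{27663037694}}{653}$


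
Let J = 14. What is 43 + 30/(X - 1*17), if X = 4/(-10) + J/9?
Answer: 29309/713 ≈ 41.107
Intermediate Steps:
X = 52/45 (X = 4/(-10) + 14/9 = 4*(-⅒) + 14*(⅑) = -⅖ + 14/9 = 52/45 ≈ 1.1556)
43 + 30/(X - 1*17) = 43 + 30/(52/45 - 1*17) = 43 + 30/(52/45 - 17) = 43 + 30/(-713/45) = 43 + 30*(-45/713) = 43 - 1350/713 = 29309/713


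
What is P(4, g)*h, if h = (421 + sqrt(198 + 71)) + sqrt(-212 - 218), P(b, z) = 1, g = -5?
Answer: 421 + sqrt(269) + I*sqrt(430) ≈ 437.4 + 20.736*I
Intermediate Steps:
h = 421 + sqrt(269) + I*sqrt(430) (h = (421 + sqrt(269)) + sqrt(-430) = (421 + sqrt(269)) + I*sqrt(430) = 421 + sqrt(269) + I*sqrt(430) ≈ 437.4 + 20.736*I)
P(4, g)*h = 1*(421 + sqrt(269) + I*sqrt(430)) = 421 + sqrt(269) + I*sqrt(430)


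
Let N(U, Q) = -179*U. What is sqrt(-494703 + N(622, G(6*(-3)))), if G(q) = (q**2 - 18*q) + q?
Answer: I*sqrt(606041) ≈ 778.49*I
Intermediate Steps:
G(q) = q**2 - 17*q
sqrt(-494703 + N(622, G(6*(-3)))) = sqrt(-494703 - 179*622) = sqrt(-494703 - 111338) = sqrt(-606041) = I*sqrt(606041)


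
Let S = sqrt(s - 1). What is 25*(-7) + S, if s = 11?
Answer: -175 + sqrt(10) ≈ -171.84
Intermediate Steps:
S = sqrt(10) (S = sqrt(11 - 1) = sqrt(10) ≈ 3.1623)
25*(-7) + S = 25*(-7) + sqrt(10) = -175 + sqrt(10)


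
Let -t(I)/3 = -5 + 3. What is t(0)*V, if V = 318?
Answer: 1908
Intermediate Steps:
t(I) = 6 (t(I) = -3*(-5 + 3) = -3*(-2) = 6)
t(0)*V = 6*318 = 1908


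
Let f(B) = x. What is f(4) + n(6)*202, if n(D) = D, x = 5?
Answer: 1217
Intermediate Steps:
f(B) = 5
f(4) + n(6)*202 = 5 + 6*202 = 5 + 1212 = 1217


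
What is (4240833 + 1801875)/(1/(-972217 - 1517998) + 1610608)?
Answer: 15047642102220/4010760200719 ≈ 3.7518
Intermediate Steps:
(4240833 + 1801875)/(1/(-972217 - 1517998) + 1610608) = 6042708/(1/(-2490215) + 1610608) = 6042708/(-1/2490215 + 1610608) = 6042708/(4010760200719/2490215) = 6042708*(2490215/4010760200719) = 15047642102220/4010760200719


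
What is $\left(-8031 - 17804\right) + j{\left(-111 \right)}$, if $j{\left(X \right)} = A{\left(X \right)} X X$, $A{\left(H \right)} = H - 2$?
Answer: $-1418108$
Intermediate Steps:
$A{\left(H \right)} = -2 + H$ ($A{\left(H \right)} = H - 2 = -2 + H$)
$j{\left(X \right)} = X^{2} \left(-2 + X\right)$ ($j{\left(X \right)} = \left(-2 + X\right) X X = X \left(-2 + X\right) X = X^{2} \left(-2 + X\right)$)
$\left(-8031 - 17804\right) + j{\left(-111 \right)} = \left(-8031 - 17804\right) + \left(-111\right)^{2} \left(-2 - 111\right) = -25835 + 12321 \left(-113\right) = -25835 - 1392273 = -1418108$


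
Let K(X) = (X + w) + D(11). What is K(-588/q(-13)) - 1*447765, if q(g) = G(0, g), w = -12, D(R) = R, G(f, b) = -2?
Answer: -447472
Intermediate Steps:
q(g) = -2
K(X) = -1 + X (K(X) = (X - 12) + 11 = (-12 + X) + 11 = -1 + X)
K(-588/q(-13)) - 1*447765 = (-1 - 588/(-2)) - 1*447765 = (-1 - 588*(-½)) - 447765 = (-1 + 294) - 447765 = 293 - 447765 = -447472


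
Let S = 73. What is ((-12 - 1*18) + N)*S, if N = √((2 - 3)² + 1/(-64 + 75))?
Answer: -2190 + 146*√33/11 ≈ -2113.8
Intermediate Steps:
N = 2*√33/11 (N = √((-1)² + 1/11) = √(1 + 1/11) = √(12/11) = 2*√33/11 ≈ 1.0445)
((-12 - 1*18) + N)*S = ((-12 - 1*18) + 2*√33/11)*73 = ((-12 - 18) + 2*√33/11)*73 = (-30 + 2*√33/11)*73 = -2190 + 146*√33/11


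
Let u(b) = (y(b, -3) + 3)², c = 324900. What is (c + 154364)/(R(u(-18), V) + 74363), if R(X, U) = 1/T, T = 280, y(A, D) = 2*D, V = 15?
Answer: 134193920/20821641 ≈ 6.4449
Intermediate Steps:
u(b) = 9 (u(b) = (2*(-3) + 3)² = (-6 + 3)² = (-3)² = 9)
R(X, U) = 1/280
(c + 154364)/(R(u(-18), V) + 74363) = (324900 + 154364)/(1/280 + 74363) = 479264/(20821641/280) = 479264*(280/20821641) = 134193920/20821641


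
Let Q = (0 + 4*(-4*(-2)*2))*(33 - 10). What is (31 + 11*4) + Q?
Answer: 1547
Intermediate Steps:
Q = 1472 (Q = (0 + 4*(8*2))*23 = (0 + 4*16)*23 = (0 + 64)*23 = 64*23 = 1472)
(31 + 11*4) + Q = (31 + 11*4) + 1472 = (31 + 44) + 1472 = 75 + 1472 = 1547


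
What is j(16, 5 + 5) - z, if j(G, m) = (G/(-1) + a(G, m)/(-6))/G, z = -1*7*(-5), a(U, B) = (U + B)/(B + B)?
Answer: -34573/960 ≈ -36.014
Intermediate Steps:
a(U, B) = (B + U)/(2*B) (a(U, B) = (B + U)/((2*B)) = (B + U)*(1/(2*B)) = (B + U)/(2*B))
z = 35 (z = -7*(-5) = 35)
j(G, m) = (-G - (G + m)/(12*m))/G (j(G, m) = (G/(-1) + ((m + G)/(2*m))/(-6))/G = (G*(-1) + ((G + m)/(2*m))*(-⅙))/G = (-G - (G + m)/(12*m))/G)
j(16, 5 + 5) - z = (-1 - 1/12/16 - 1/(12*(5 + 5))) - 1*35 = (-1 - 1/12*1/16 - 1/12/10) - 35 = (-1 - 1/192 - 1/12*⅒) - 35 = (-1 - 1/192 - 1/120) - 35 = -973/960 - 35 = -34573/960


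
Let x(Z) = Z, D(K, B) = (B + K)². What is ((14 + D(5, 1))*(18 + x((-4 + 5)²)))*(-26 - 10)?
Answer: -34200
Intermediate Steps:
((14 + D(5, 1))*(18 + x((-4 + 5)²)))*(-26 - 10) = ((14 + (1 + 5)²)*(18 + (-4 + 5)²))*(-26 - 10) = ((14 + 6²)*(18 + 1²))*(-36) = ((14 + 36)*(18 + 1))*(-36) = (50*19)*(-36) = 950*(-36) = -34200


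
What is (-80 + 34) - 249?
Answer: -295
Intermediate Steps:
(-80 + 34) - 249 = -46 - 249 = -295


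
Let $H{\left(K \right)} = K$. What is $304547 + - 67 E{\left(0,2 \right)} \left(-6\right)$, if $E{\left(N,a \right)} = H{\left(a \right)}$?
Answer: $305351$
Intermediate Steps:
$E{\left(N,a \right)} = a$
$304547 + - 67 E{\left(0,2 \right)} \left(-6\right) = 304547 + \left(-67\right) 2 \left(-6\right) = 304547 - -804 = 304547 + 804 = 305351$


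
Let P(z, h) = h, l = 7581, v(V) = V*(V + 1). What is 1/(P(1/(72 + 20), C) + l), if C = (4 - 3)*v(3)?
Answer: 1/7593 ≈ 0.00013170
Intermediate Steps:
v(V) = V*(1 + V)
C = 12 (C = (4 - 3)*(3*(1 + 3)) = 1*(3*4) = 1*12 = 12)
1/(P(1/(72 + 20), C) + l) = 1/(12 + 7581) = 1/7593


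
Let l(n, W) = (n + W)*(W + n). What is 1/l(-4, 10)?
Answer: 1/36 ≈ 0.027778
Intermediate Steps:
l(n, W) = (W + n)² (l(n, W) = (W + n)*(W + n) = (W + n)²)
1/l(-4, 10) = 1/((10 - 4)²) = 1/(6²) = 1/36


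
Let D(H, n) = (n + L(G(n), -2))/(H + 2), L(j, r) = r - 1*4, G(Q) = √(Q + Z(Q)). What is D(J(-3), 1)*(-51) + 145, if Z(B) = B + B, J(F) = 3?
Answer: 196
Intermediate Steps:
Z(B) = 2*B
G(Q) = √3*√Q (G(Q) = √(Q + 2*Q) = √(3*Q) = √3*√Q)
L(j, r) = -4 + r (L(j, r) = r - 4 = -4 + r)
D(H, n) = (-6 + n)/(2 + H) (D(H, n) = (n + (-4 - 2))/(H + 2) = (n - 6)/(2 + H) = (-6 + n)/(2 + H))
D(J(-3), 1)*(-51) + 145 = ((-6 + 1)/(2 + 3))*(-51) + 145 = (-5/5)*(-51) + 145 = ((⅕)*(-5))*(-51) + 145 = -1*(-51) + 145 = 51 + 145 = 196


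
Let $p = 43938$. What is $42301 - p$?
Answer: $-1637$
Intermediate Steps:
$42301 - p = 42301 - 43938 = -1637$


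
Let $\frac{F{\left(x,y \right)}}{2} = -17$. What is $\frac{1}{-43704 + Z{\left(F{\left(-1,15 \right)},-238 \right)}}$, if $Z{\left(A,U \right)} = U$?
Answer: $- \frac{1}{43942} \approx -2.2757 \cdot 10^{-5}$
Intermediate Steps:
$F{\left(x,y \right)} = -34$ ($F{\left(x,y \right)} = 2 \left(-17\right) = -34$)
$\frac{1}{-43704 + Z{\left(F{\left(-1,15 \right)},-238 \right)}} = \frac{1}{-43704 - 238} = \frac{1}{-43942} = - \frac{1}{43942}$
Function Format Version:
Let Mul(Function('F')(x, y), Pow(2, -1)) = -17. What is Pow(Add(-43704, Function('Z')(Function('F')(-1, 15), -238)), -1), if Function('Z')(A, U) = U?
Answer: Rational(-1, 43942) ≈ -2.2757e-5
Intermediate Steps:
Function('F')(x, y) = -34 (Function('F')(x, y) = Mul(2, -17) = -34)
Pow(Add(-43704, Function('Z')(Function('F')(-1, 15), -238)), -1) = Pow(Add(-43704, -238), -1) = Pow(-43942, -1) = Rational(-1, 43942)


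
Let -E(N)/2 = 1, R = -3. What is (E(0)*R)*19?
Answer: 114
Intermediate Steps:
E(N) = -2 (E(N) = -2*1 = -2)
(E(0)*R)*19 = -2*(-3)*19 = 6*19 = 114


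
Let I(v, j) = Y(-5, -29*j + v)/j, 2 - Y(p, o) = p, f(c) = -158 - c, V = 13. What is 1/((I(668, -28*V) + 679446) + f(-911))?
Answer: 52/35370347 ≈ 1.4702e-6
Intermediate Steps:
Y(p, o) = 2 - p
I(v, j) = 7/j (I(v, j) = (2 - 1*(-5))/j = (2 + 5)/j = 7/j)
1/((I(668, -28*V) + 679446) + f(-911)) = 1/((7/((-28*13)) + 679446) + (-158 - 1*(-911))) = 1/((7/(-364) + 679446) + (-158 + 911)) = 1/((7*(-1/364) + 679446) + 753) = 1/((-1/52 + 679446) + 753) = 1/(35331191/52 + 753) = 1/(35370347/52) = 52/35370347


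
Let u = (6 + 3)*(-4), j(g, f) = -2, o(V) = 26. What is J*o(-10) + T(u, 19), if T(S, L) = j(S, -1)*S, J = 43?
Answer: 1190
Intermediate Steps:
u = -36 (u = 9*(-4) = -36)
T(S, L) = -2*S
J*o(-10) + T(u, 19) = 43*26 - 2*(-36) = 1118 + 72 = 1190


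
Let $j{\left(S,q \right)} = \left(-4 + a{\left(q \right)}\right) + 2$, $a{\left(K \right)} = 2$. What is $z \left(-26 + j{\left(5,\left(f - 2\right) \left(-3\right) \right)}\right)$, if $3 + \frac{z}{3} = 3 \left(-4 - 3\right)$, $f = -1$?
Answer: $1872$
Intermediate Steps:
$j{\left(S,q \right)} = 0$ ($j{\left(S,q \right)} = \left(-4 + 2\right) + 2 = -2 + 2 = 0$)
$z = -72$ ($z = -9 + 3 \cdot 3 \left(-4 - 3\right) = -9 + 3 \cdot 3 \left(-7\right) = -9 + 3 \left(-21\right) = -9 - 63 = -72$)
$z \left(-26 + j{\left(5,\left(f - 2\right) \left(-3\right) \right)}\right) = - 72 \left(-26 + 0\right) = \left(-72\right) \left(-26\right) = 1872$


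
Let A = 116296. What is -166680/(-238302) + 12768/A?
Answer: 155742064/192455343 ≈ 0.80924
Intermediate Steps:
-166680/(-238302) + 12768/A = -166680/(-238302) + 12768/116296 = -166680*(-1/238302) + 12768*(1/116296) = 9260/13239 + 1596/14537 = 155742064/192455343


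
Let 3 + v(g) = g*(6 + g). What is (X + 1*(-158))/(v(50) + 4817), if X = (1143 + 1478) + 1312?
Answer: 3775/7614 ≈ 0.49580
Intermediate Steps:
X = 3933 (X = 2621 + 1312 = 3933)
v(g) = -3 + g*(6 + g)
(X + 1*(-158))/(v(50) + 4817) = (3933 + 1*(-158))/((-3 + 50**2 + 6*50) + 4817) = (3933 - 158)/((-3 + 2500 + 300) + 4817) = 3775/(2797 + 4817) = 3775/7614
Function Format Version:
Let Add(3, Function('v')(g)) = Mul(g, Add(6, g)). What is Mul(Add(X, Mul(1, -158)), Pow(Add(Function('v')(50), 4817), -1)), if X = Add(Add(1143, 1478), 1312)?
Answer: Rational(3775, 7614) ≈ 0.49580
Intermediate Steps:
X = 3933 (X = Add(2621, 1312) = 3933)
Function('v')(g) = Add(-3, Mul(g, Add(6, g)))
Mul(Add(X, Mul(1, -158)), Pow(Add(Function('v')(50), 4817), -1)) = Mul(Add(3933, Mul(1, -158)), Pow(Add(Add(-3, Pow(50, 2), Mul(6, 50)), 4817), -1)) = Mul(Add(3933, -158), Pow(Add(Add(-3, 2500, 300), 4817), -1)) = Mul(3775, Pow(Add(2797, 4817), -1)) = Mul(3775, Pow(7614, -1)) = Mul(3775, Rational(1, 7614)) = Rational(3775, 7614)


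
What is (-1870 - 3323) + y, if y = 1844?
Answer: -3349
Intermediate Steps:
(-1870 - 3323) + y = (-1870 - 3323) + 1844 = -5193 + 1844 = -3349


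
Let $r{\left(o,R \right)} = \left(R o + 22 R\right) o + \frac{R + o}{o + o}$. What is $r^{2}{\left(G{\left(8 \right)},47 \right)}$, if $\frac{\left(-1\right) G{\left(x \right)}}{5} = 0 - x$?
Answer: $\frac{86953517562769}{6400} \approx 1.3586 \cdot 10^{10}$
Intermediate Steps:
$G{\left(x \right)} = 5 x$ ($G{\left(x \right)} = - 5 \left(0 - x\right) = - 5 \left(- x\right) = 5 x$)
$r{\left(o,R \right)} = o \left(22 R + R o\right) + \frac{R + o}{2 o}$ ($r{\left(o,R \right)} = \left(22 R + R o\right) o + \frac{R + o}{2 o} = o \left(22 R + R o\right) + \left(R + o\right) \frac{1}{2 o} = o \left(22 R + R o\right) + \frac{R + o}{2 o}$)
$r^{2}{\left(G{\left(8 \right)},47 \right)} = \left(\frac{1}{2} + 47 \left(5 \cdot 8\right)^{2} + \frac{1}{2} \cdot 47 \frac{1}{5 \cdot 8} + 22 \cdot 47 \cdot 5 \cdot 8\right)^{2} = \left(\frac{1}{2} + 47 \cdot 40^{2} + \frac{1}{2} \cdot 47 \cdot \frac{1}{40} + 22 \cdot 47 \cdot 40\right)^{2} = \left(\frac{1}{2} + 47 \cdot 1600 + \frac{1}{2} \cdot 47 \cdot \frac{1}{40} + 41360\right)^{2} = \left(\frac{1}{2} + 75200 + \frac{47}{80} + 41360\right)^{2} = \left(\frac{9324887}{80}\right)^{2} = \frac{86953517562769}{6400}$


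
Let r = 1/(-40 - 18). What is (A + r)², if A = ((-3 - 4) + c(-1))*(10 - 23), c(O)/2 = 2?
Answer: 5112121/3364 ≈ 1519.7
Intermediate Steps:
c(O) = 4 (c(O) = 2*2 = 4)
A = 39 (A = ((-3 - 4) + 4)*(10 - 23) = (-7 + 4)*(-13) = -3*(-13) = 39)
r = -1/58 (r = 1/(-58) = -1/58 ≈ -0.017241)
(A + r)² = (39 - 1/58)² = (2261/58)² = 5112121/3364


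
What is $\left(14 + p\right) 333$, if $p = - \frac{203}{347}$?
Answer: $\frac{1550115}{347} \approx 4467.2$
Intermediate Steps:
$p = - \frac{203}{347}$ ($p = \left(-203\right) \frac{1}{347} = - \frac{203}{347} \approx -0.58501$)
$\left(14 + p\right) 333 = \left(14 - \frac{203}{347}\right) 333 = \frac{4655}{347} \cdot 333 = \frac{1550115}{347}$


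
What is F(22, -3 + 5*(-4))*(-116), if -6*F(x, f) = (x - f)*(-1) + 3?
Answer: -812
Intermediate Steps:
F(x, f) = -½ - f/6 + x/6 (F(x, f) = -((x - f)*(-1) + 3)/6 = -((f - x) + 3)/6 = -(3 + f - x)/6 = -½ - f/6 + x/6)
F(22, -3 + 5*(-4))*(-116) = (-½ - (-3 + 5*(-4))/6 + (⅙)*22)*(-116) = (-½ - (-3 - 20)/6 + 11/3)*(-116) = (-½ - ⅙*(-23) + 11/3)*(-116) = (-½ + 23/6 + 11/3)*(-116) = 7*(-116) = -812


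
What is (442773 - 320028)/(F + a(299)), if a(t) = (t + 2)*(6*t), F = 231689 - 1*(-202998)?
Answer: 122745/974681 ≈ 0.12593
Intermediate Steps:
F = 434687 (F = 231689 + 202998 = 434687)
a(t) = 6*t*(2 + t) (a(t) = (2 + t)*(6*t) = 6*t*(2 + t))
(442773 - 320028)/(F + a(299)) = (442773 - 320028)/(434687 + 6*299*(2 + 299)) = 122745/(434687 + 6*299*301) = 122745/(434687 + 539994) = 122745/974681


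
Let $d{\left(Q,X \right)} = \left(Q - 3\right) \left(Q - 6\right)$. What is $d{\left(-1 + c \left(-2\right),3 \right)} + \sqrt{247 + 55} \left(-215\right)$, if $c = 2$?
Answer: $88 - 215 \sqrt{302} \approx -3648.3$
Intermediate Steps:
$d{\left(Q,X \right)} = \left(-6 + Q\right) \left(-3 + Q\right)$ ($d{\left(Q,X \right)} = \left(-3 + Q\right) \left(-6 + Q\right) = \left(-6 + Q\right) \left(-3 + Q\right)$)
$d{\left(-1 + c \left(-2\right),3 \right)} + \sqrt{247 + 55} \left(-215\right) = \left(18 + \left(-1 + 2 \left(-2\right)\right)^{2} - 9 \left(-1 + 2 \left(-2\right)\right)\right) + \sqrt{247 + 55} \left(-215\right) = \left(18 + \left(-1 - 4\right)^{2} - 9 \left(-1 - 4\right)\right) + \sqrt{302} \left(-215\right) = \left(18 + \left(-5\right)^{2} - -45\right) - 215 \sqrt{302} = \left(18 + 25 + 45\right) - 215 \sqrt{302} = 88 - 215 \sqrt{302}$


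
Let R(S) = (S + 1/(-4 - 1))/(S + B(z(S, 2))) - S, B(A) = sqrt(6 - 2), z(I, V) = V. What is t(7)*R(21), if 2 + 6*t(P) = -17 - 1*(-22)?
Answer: -2311/230 ≈ -10.048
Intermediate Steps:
B(A) = 2 (B(A) = sqrt(4) = 2)
R(S) = -S + (-1/5 + S)/(2 + S) (R(S) = (S + 1/(-4 - 1))/(S + 2) - S = (S + 1/(-5))/(2 + S) - S = (S - 1/5)/(2 + S) - S = (-1/5 + S)/(2 + S) - S = -S + (-1/5 + S)/(2 + S))
t(P) = 1/2 (t(P) = -1/3 + (-17 - 1*(-22))/6 = -1/3 + (-17 + 22)/6 = -1/3 + (1/6)*5 = -1/3 + 5/6 = 1/2)
t(7)*R(21) = ((-1/5 - 1*21 - 1*21**2)/(2 + 21))/2 = ((-1/5 - 21 - 1*441)/23)/2 = ((-1/5 - 21 - 441)/23)/2 = ((1/23)*(-2311/5))/2 = (1/2)*(-2311/115) = -2311/230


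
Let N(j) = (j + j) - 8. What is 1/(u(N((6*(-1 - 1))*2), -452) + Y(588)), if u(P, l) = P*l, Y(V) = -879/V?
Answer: 196/4960859 ≈ 3.9509e-5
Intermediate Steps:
N(j) = -8 + 2*j (N(j) = 2*j - 8 = -8 + 2*j)
1/(u(N((6*(-1 - 1))*2), -452) + Y(588)) = 1/((-8 + 2*((6*(-1 - 1))*2))*(-452) - 879/588) = 1/((-8 + 2*((6*(-2))*2))*(-452) - 879*1/588) = 1/((-8 + 2*(-12*2))*(-452) - 293/196) = 1/((-8 + 2*(-24))*(-452) - 293/196) = 1/((-8 - 48)*(-452) - 293/196) = 1/(-56*(-452) - 293/196) = 1/(25312 - 293/196) = 1/(4960859/196) = 196/4960859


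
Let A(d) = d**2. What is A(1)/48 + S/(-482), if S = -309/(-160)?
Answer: 3893/231360 ≈ 0.016827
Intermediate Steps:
S = 309/160 (S = -309*(-1/160) = 309/160 ≈ 1.9312)
A(1)/48 + S/(-482) = 1**2/48 + (309/160)/(-482) = 1*(1/48) + (309/160)*(-1/482) = 1/48 - 309/77120 = 3893/231360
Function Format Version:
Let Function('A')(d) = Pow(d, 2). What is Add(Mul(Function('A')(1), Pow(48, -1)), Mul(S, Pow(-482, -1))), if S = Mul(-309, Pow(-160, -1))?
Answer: Rational(3893, 231360) ≈ 0.016827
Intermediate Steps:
S = Rational(309, 160) (S = Mul(-309, Rational(-1, 160)) = Rational(309, 160) ≈ 1.9312)
Add(Mul(Function('A')(1), Pow(48, -1)), Mul(S, Pow(-482, -1))) = Add(Mul(Pow(1, 2), Pow(48, -1)), Mul(Rational(309, 160), Pow(-482, -1))) = Add(Mul(1, Rational(1, 48)), Mul(Rational(309, 160), Rational(-1, 482))) = Add(Rational(1, 48), Rational(-309, 77120)) = Rational(3893, 231360)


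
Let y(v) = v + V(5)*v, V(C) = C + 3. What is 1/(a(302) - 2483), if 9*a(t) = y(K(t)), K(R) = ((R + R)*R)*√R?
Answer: 2483/10048342730839 + 182408*√302/10048342730839 ≈ 3.1571e-7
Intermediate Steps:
K(R) = 2*R^(5/2) (K(R) = ((2*R)*R)*√R = (2*R²)*√R = 2*R^(5/2))
V(C) = 3 + C
y(v) = 9*v (y(v) = v + (3 + 5)*v = v + 8*v = 9*v)
a(t) = 2*t^(5/2) (a(t) = (9*(2*t^(5/2)))/9 = (18*t^(5/2))/9 = 2*t^(5/2))
1/(a(302) - 2483) = 1/(2*302^(5/2) - 2483) = 1/(2*(91204*√302) - 2483) = 1/(182408*√302 - 2483) = 1/(-2483 + 182408*√302)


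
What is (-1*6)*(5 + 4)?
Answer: -54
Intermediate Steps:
(-1*6)*(5 + 4) = -6*9 = -54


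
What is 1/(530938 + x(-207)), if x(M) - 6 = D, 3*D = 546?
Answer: 1/531126 ≈ 1.8828e-6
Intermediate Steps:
D = 182 (D = (1/3)*546 = 182)
x(M) = 188 (x(M) = 6 + 182 = 188)
1/(530938 + x(-207)) = 1/(530938 + 188) = 1/531126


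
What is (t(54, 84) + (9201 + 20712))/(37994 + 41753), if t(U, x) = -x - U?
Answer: 29775/79747 ≈ 0.37337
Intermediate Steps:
t(U, x) = -U - x
(t(54, 84) + (9201 + 20712))/(37994 + 41753) = ((-1*54 - 1*84) + (9201 + 20712))/(37994 + 41753) = ((-54 - 84) + 29913)/79747 = (-138 + 29913)*(1/79747) = 29775*(1/79747) = 29775/79747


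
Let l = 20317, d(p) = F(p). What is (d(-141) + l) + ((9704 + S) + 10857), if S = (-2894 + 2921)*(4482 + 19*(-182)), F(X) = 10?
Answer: 68536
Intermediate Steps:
d(p) = 10
S = 27648 (S = 27*(4482 - 3458) = 27*1024 = 27648)
(d(-141) + l) + ((9704 + S) + 10857) = (10 + 20317) + ((9704 + 27648) + 10857) = 20327 + (37352 + 10857) = 20327 + 48209 = 68536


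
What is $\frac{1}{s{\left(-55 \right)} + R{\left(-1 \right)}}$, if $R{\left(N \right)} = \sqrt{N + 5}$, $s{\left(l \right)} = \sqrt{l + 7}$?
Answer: $\frac{1}{26} - \frac{i \sqrt{3}}{13} \approx 0.038462 - 0.13323 i$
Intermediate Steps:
$s{\left(l \right)} = \sqrt{7 + l}$
$R{\left(N \right)} = \sqrt{5 + N}$
$\frac{1}{s{\left(-55 \right)} + R{\left(-1 \right)}} = \frac{1}{\sqrt{7 - 55} + \sqrt{5 - 1}} = \frac{1}{\sqrt{-48} + \sqrt{4}} = \frac{1}{4 i \sqrt{3} + 2} = \frac{1}{2 + 4 i \sqrt{3}}$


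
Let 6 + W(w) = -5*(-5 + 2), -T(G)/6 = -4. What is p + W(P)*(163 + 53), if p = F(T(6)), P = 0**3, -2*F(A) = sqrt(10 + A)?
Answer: 1944 - sqrt(34)/2 ≈ 1941.1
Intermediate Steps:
T(G) = 24 (T(G) = -6*(-4) = 24)
F(A) = -sqrt(10 + A)/2
P = 0
W(w) = 9 (W(w) = -6 - 5*(-5 + 2) = -6 - 5*(-3) = -6 + 15 = 9)
p = -sqrt(34)/2 (p = -sqrt(10 + 24)/2 = -sqrt(34)/2 ≈ -2.9155)
p + W(P)*(163 + 53) = -sqrt(34)/2 + 9*(163 + 53) = -sqrt(34)/2 + 9*216 = -sqrt(34)/2 + 1944 = 1944 - sqrt(34)/2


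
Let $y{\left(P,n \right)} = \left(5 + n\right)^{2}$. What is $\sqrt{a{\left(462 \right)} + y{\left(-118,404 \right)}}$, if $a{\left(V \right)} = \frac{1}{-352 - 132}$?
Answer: $\frac{\sqrt{80964003}}{22} \approx 409.0$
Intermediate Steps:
$a{\left(V \right)} = - \frac{1}{484}$ ($a{\left(V \right)} = \frac{1}{-484} = - \frac{1}{484}$)
$\sqrt{a{\left(462 \right)} + y{\left(-118,404 \right)}} = \sqrt{- \frac{1}{484} + \left(5 + 404\right)^{2}} = \sqrt{- \frac{1}{484} + 409^{2}} = \sqrt{- \frac{1}{484} + 167281} = \sqrt{\frac{80964003}{484}} = \frac{\sqrt{80964003}}{22}$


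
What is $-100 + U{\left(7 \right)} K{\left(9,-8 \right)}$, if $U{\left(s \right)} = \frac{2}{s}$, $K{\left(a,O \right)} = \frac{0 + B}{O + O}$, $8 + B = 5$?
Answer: $- \frac{5597}{56} \approx -99.946$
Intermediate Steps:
$B = -3$ ($B = -8 + 5 = -3$)
$K{\left(a,O \right)} = - \frac{3}{2 O}$ ($K{\left(a,O \right)} = \frac{0 - 3}{O + O} = - \frac{3}{2 O}$)
$-100 + U{\left(7 \right)} K{\left(9,-8 \right)} = -100 + \frac{2}{7} \left(- \frac{3}{2 \left(-8\right)}\right) = -100 + 2 \cdot \frac{1}{7} \left(\left(- \frac{3}{2}\right) \left(- \frac{1}{8}\right)\right) = -100 + \frac{2}{7} \cdot \frac{3}{16} = -100 + \frac{3}{56} = - \frac{5597}{56}$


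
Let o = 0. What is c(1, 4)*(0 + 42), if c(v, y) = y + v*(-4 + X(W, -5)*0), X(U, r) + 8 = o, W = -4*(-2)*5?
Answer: 0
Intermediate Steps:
W = 40 (W = 8*5 = 40)
X(U, r) = -8 (X(U, r) = -8 + 0 = -8)
c(v, y) = y - 4*v (c(v, y) = y + v*(-4 - 8*0) = y + v*(-4 + 0) = y + v*(-4) = y - 4*v)
c(1, 4)*(0 + 42) = (4 - 4*1)*(0 + 42) = (4 - 4)*42 = 0*42 = 0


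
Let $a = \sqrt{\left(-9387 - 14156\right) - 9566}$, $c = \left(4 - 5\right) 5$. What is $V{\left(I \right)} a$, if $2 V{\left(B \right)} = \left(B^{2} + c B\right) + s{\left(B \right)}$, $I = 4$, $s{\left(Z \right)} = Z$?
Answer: $0$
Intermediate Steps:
$c = -5$ ($c = \left(-1\right) 5 = -5$)
$V{\left(B \right)} = \frac{B^{2}}{2} - 2 B$ ($V{\left(B \right)} = \frac{\left(B^{2} - 5 B\right) + B}{2} = \frac{B^{2} - 4 B}{2} = \frac{B^{2}}{2} - 2 B$)
$a = i \sqrt{33109}$ ($a = \sqrt{-23543 - 9566} = \sqrt{-33109} = i \sqrt{33109} \approx 181.96 i$)
$V{\left(I \right)} a = \frac{1}{2} \cdot 4 \left(-4 + 4\right) i \sqrt{33109} = \frac{1}{2} \cdot 4 \cdot 0 i \sqrt{33109} = 0 i \sqrt{33109} = 0$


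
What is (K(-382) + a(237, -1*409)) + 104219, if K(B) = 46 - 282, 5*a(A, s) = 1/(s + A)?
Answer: 89425379/860 ≈ 1.0398e+5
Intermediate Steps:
a(A, s) = 1/(5*(A + s)) (a(A, s) = 1/(5*(s + A)) = 1/(5*(A + s)))
K(B) = -236
(K(-382) + a(237, -1*409)) + 104219 = (-236 + 1/(5*(237 - 1*409))) + 104219 = (-236 + 1/(5*(237 - 409))) + 104219 = (-236 + (⅕)/(-172)) + 104219 = (-236 + (⅕)*(-1/172)) + 104219 = (-236 - 1/860) + 104219 = -202961/860 + 104219 = 89425379/860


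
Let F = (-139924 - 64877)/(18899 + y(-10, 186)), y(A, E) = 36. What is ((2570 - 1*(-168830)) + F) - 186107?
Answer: -278681846/18935 ≈ -14718.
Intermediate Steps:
F = -204801/18935 (F = (-139924 - 64877)/(18899 + 36) = -204801/18935 ≈ -10.816)
((2570 - 1*(-168830)) + F) - 186107 = ((2570 - 1*(-168830)) - 204801/18935) - 186107 = ((2570 + 168830) - 204801/18935) - 186107 = (171400 - 204801/18935) - 186107 = 3245254199/18935 - 186107 = -278681846/18935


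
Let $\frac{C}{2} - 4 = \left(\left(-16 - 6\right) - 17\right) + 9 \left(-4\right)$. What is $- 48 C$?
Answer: $6816$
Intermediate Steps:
$C = -142$ ($C = 8 + 2 \left(\left(\left(-16 - 6\right) - 17\right) + 9 \left(-4\right)\right) = 8 + 2 \left(\left(-22 - 17\right) - 36\right) = 8 + 2 \left(-39 - 36\right) = 8 + 2 \left(-75\right) = 8 - 150 = -142$)
$- 48 C = \left(-48\right) \left(-142\right) = 6816$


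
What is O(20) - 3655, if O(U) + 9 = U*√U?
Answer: -3664 + 40*√5 ≈ -3574.6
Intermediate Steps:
O(U) = -9 + U^(3/2) (O(U) = -9 + U*√U = -9 + U^(3/2))
O(20) - 3655 = (-9 + 20^(3/2)) - 3655 = (-9 + 40*√5) - 3655 = -3664 + 40*√5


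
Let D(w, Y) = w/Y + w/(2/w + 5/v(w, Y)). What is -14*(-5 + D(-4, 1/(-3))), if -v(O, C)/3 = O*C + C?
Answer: -1610/13 ≈ -123.85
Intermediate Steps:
v(O, C) = -3*C - 3*C*O (v(O, C) = -3*(O*C + C) = -3*(C*O + C) = -3*(C + C*O) = -3*C - 3*C*O)
D(w, Y) = w/Y + w/(2/w - 5/(3*Y*(1 + w))) (D(w, Y) = w/Y + w/(2/w + 5/((-3*Y*(1 + w)))) = w/Y + w/(2/w + 5*(-1/(3*Y*(1 + w)))) = w/Y + w/(2/w - 5/(3*Y*(1 + w))))
-14*(-5 + D(-4, 1/(-3))) = -14*(-5 - 4*(-5*(-4) + 6*(1 - 4)/(-3) + 3*(-4)*(1/(-3))²*(1 - 4))/((1/(-3))*(-5*(-4) + 6*(1 - 4)/(-3)))) = -14*(-5 - 4*(20 + 6*(-⅓)*(-3) + 3*(-4)*(-⅓)²*(-3))/((-⅓)*(20 + 6*(-⅓)*(-3)))) = -14*(-5 - 4*(-3)*(20 + 6 + 3*(-4)*(⅑)*(-3))/(20 + 6)) = -14*(-5 - 4*(-3)*(20 + 6 + 4)/26) = -14*(-5 - 4*(-3)*1/26*30) = -14*(-5 + 180/13) = -14*115/13 = -1610/13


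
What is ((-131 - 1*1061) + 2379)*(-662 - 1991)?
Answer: -3149111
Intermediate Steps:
((-131 - 1*1061) + 2379)*(-662 - 1991) = ((-131 - 1061) + 2379)*(-2653) = (-1192 + 2379)*(-2653) = 1187*(-2653) = -3149111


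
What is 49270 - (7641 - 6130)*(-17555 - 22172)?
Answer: 60076767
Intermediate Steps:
49270 - (7641 - 6130)*(-17555 - 22172) = 49270 - 1511*(-39727) = 49270 - 1*(-60027497) = 49270 + 60027497 = 60076767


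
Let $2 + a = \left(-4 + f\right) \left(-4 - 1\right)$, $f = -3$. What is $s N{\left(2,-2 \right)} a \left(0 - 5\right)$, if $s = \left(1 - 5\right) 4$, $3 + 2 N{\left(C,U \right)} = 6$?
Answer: $3960$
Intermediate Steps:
$N{\left(C,U \right)} = \frac{3}{2}$ ($N{\left(C,U \right)} = - \frac{3}{2} + \frac{1}{2} \cdot 6 = - \frac{3}{2} + 3 = \frac{3}{2}$)
$s = -16$ ($s = \left(-4\right) 4 = -16$)
$a = 33$ ($a = -2 + \left(-4 - 3\right) \left(-4 - 1\right) = -2 - -35 = -2 + 35 = 33$)
$s N{\left(2,-2 \right)} a \left(0 - 5\right) = - 16 \cdot \frac{3}{2} \cdot 33 \left(0 - 5\right) = - 16 \cdot \frac{99}{2} \left(-5\right) = \left(-16\right) \left(- \frac{495}{2}\right) = 3960$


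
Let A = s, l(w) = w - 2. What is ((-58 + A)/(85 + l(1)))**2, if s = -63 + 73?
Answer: 16/49 ≈ 0.32653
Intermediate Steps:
l(w) = -2 + w
s = 10
A = 10
((-58 + A)/(85 + l(1)))**2 = ((-58 + 10)/(85 + (-2 + 1)))**2 = (-48/(85 - 1))**2 = (-48/84)**2 = (-48*1/84)**2 = (-4/7)**2 = 16/49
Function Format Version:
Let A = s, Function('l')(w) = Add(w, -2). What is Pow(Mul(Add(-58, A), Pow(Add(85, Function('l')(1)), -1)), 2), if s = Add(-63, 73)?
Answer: Rational(16, 49) ≈ 0.32653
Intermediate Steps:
Function('l')(w) = Add(-2, w)
s = 10
A = 10
Pow(Mul(Add(-58, A), Pow(Add(85, Function('l')(1)), -1)), 2) = Pow(Mul(Add(-58, 10), Pow(Add(85, Add(-2, 1)), -1)), 2) = Pow(Mul(-48, Pow(Add(85, -1), -1)), 2) = Pow(Mul(-48, Pow(84, -1)), 2) = Pow(Mul(-48, Rational(1, 84)), 2) = Pow(Rational(-4, 7), 2) = Rational(16, 49)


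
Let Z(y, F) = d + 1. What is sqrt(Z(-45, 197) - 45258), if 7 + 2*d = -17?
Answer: I*sqrt(45269) ≈ 212.77*I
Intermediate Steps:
d = -12 (d = -7/2 + (1/2)*(-17) = -7/2 - 17/2 = -12)
Z(y, F) = -11 (Z(y, F) = -12 + 1 = -11)
sqrt(Z(-45, 197) - 45258) = sqrt(-11 - 45258) = sqrt(-45269) = I*sqrt(45269)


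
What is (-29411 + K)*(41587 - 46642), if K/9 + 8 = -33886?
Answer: 1690680135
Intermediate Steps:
K = -305046 (K = -72 + 9*(-33886) = -72 - 304974 = -305046)
(-29411 + K)*(41587 - 46642) = (-29411 - 305046)*(41587 - 46642) = -334457*(-5055) = 1690680135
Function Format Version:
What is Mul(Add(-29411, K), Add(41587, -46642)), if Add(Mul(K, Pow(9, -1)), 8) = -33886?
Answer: 1690680135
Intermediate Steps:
K = -305046 (K = Add(-72, Mul(9, -33886)) = Add(-72, -304974) = -305046)
Mul(Add(-29411, K), Add(41587, -46642)) = Mul(Add(-29411, -305046), Add(41587, -46642)) = Mul(-334457, -5055) = 1690680135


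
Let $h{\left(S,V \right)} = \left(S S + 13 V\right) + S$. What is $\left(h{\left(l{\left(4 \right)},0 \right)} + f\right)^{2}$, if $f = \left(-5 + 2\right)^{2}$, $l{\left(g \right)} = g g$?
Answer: $78961$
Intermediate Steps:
$l{\left(g \right)} = g^{2}$
$h{\left(S,V \right)} = S + S^{2} + 13 V$ ($h{\left(S,V \right)} = \left(S^{2} + 13 V\right) + S = S + S^{2} + 13 V$)
$f = 9$ ($f = \left(-3\right)^{2} = 9$)
$\left(h{\left(l{\left(4 \right)},0 \right)} + f\right)^{2} = \left(\left(4^{2} + \left(4^{2}\right)^{2} + 13 \cdot 0\right) + 9\right)^{2} = \left(\left(16 + 16^{2} + 0\right) + 9\right)^{2} = \left(\left(16 + 256 + 0\right) + 9\right)^{2} = \left(272 + 9\right)^{2} = 281^{2} = 78961$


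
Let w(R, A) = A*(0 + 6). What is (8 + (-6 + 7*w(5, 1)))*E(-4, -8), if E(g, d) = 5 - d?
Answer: 572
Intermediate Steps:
w(R, A) = 6*A (w(R, A) = A*6 = 6*A)
(8 + (-6 + 7*w(5, 1)))*E(-4, -8) = (8 + (-6 + 7*(6*1)))*(5 - 1*(-8)) = (8 + (-6 + 7*6))*(5 + 8) = (8 + (-6 + 42))*13 = (8 + 36)*13 = 44*13 = 572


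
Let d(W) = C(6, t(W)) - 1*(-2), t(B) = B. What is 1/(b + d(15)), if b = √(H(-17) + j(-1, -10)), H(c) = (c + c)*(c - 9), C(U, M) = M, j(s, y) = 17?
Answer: -1/36 + √901/612 ≈ 0.021269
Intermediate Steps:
H(c) = 2*c*(-9 + c) (H(c) = (2*c)*(-9 + c) = 2*c*(-9 + c))
d(W) = 2 + W (d(W) = W - 1*(-2) = W + 2 = 2 + W)
b = √901 (b = √(2*(-17)*(-9 - 17) + 17) = √(2*(-17)*(-26) + 17) = √(884 + 17) = √901 ≈ 30.017)
1/(b + d(15)) = 1/(√901 + (2 + 15)) = 1/(√901 + 17) = 1/(17 + √901)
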